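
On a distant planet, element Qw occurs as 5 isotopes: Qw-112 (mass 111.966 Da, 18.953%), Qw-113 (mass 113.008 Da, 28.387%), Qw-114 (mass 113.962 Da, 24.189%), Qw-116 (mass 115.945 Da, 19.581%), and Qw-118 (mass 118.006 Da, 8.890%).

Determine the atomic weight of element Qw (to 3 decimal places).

Ar = Σ fᵢ·mᵢ = 0.18953 × 111.966 + 0.28387 × 113.008 + 0.24189 × 113.962 + 0.19581 × 115.945 + 0.08890 × 118.006
= 21.2209 + 32.0796 + 27.5663 + 22.7032 + 10.4907 = 114.0607 Da

114.061 Da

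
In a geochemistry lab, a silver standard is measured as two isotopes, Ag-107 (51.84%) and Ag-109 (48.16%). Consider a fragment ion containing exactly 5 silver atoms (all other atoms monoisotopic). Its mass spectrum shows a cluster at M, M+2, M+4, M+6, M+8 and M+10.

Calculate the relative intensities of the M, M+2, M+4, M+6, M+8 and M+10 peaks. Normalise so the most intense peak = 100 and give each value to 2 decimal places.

11.59 : 53.82 : 100.00 : 92.90 : 43.15 : 8.02

The 5 Ag atoms are independent, so intensities follow the terms of (0.5184 + 0.4816)^5.
P(M) = 0.5184^5 = 0.037439
P(M+2) = 5 × 0.5184^4 × 0.4816^1 = 0.173907
P(M+4) = 10 × 0.5184^3 × 0.4816^2 = 0.323123
P(M+6) = 10 × 0.5184^2 × 0.4816^3 = 0.300185
P(M+8) = 5 × 0.5184^1 × 0.4816^4 = 0.139438
P(M+10) = 0.4816^5 = 0.025908
The M+4 peak is largest (0.323123); scaling to 100 gives 11.59 : 53.82 : 100.00 : 92.90 : 43.15 : 8.02.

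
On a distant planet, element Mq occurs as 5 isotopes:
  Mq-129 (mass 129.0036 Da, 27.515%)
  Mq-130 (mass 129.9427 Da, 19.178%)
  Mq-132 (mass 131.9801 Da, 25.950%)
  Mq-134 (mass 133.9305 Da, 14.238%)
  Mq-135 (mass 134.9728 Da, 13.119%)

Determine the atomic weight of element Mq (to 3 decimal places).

The abundance-weighted mean is 0.27515 × 129.0036 + 0.19178 × 129.9427 + 0.25950 × 131.9801 + 0.14238 × 133.9305 + 0.13119 × 134.9728
= 35.49534 + 24.92041 + 34.24884 + 19.06902 + 17.70708 = 131.44069 Da

131.441 Da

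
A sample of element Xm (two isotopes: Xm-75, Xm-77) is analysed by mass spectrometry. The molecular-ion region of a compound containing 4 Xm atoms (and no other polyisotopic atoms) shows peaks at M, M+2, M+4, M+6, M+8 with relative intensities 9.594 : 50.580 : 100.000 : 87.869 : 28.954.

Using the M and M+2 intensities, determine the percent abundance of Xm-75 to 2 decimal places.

43.14%

Write p for the Xm-75 fraction. I(M+2)/I(M) = [C(4,1)·p^3·(1−p)] / p^4 = 4·(1−p)/p = 50.580/9.594 = 5.2720
(1−p)/p = 5.2720/4 = 1.3180  ⇒  p = 1/(1 + 1.3180) = 0.4314
Xm-75: 43.14%, Xm-77: 56.86%.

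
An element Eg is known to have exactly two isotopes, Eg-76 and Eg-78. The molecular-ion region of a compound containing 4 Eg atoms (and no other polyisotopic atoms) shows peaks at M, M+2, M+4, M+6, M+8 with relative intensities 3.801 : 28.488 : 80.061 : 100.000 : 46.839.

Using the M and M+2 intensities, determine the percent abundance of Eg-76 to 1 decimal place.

34.8%

Write p for the Eg-76 fraction. I(M+2)/I(M) = [C(4,1)·p^3·(1−p)] / p^4 = 4·(1−p)/p = 28.488/3.801 = 7.4949
(1−p)/p = 7.4949/4 = 1.8737  ⇒  p = 1/(1 + 1.8737) = 0.3480
Eg-76: 34.8%, Eg-78: 65.2%.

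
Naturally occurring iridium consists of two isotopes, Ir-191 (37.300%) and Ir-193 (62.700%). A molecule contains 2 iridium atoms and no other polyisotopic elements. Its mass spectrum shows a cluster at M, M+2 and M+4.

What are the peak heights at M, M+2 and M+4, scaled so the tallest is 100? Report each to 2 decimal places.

Expanding (0.37300 + 0.62700)^2:
P(M) = 0.37300^2 = 0.139129
P(M+2) = 2 × 0.37300^1 × 0.62700^1 = 0.467742
P(M+4) = 0.62700^2 = 0.393129
The M+2 peak is largest (0.467742); scaling to 100 gives 29.74 : 100.00 : 84.05.

29.74 : 100.00 : 84.05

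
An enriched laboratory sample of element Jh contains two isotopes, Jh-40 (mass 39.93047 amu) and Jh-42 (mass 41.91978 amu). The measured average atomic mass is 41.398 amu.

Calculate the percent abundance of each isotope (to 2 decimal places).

Let x be the fractional abundance of Jh-40; then Jh-42 has abundance 1 − x.
39.93047·x + 41.91978·(1 − x) = 41.398
(39.93047 − 41.91978)·x = 41.398 − 41.91978
x = -0.52178 / -1.98931 = 0.26229 → 26.23% Jh-40, 73.77% Jh-42.

Jh-40: 26.23%, Jh-42: 73.77%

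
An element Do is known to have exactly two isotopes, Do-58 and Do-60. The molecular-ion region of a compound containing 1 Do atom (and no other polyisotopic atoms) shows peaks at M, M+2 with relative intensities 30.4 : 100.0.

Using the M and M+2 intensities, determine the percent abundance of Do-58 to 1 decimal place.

Let p = fractional abundance of Do-58. I(M+2)/I(M) = [C(1,1)·p^0·(1−p)] / p^1 = 1·(1−p)/p = 100.0/30.4 = 3.2895
(1−p)/p = 3.2895/1 = 3.2895  ⇒  p = 1/(1 + 3.2895) = 0.2331
Do-58: 23.3%, Do-60: 76.7%.

23.3%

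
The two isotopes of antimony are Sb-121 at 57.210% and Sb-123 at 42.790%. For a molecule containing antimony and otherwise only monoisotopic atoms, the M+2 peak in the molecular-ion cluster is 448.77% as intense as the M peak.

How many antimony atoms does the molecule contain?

With n Sb atoms, P(M+2)/P(M) = C(n,1)·p^(n−1)q / p^n = n·q/p = n · 0.42790/0.57210.
n = 4.4877 × 0.57210/0.42790 = 6.00 ≈ 6

6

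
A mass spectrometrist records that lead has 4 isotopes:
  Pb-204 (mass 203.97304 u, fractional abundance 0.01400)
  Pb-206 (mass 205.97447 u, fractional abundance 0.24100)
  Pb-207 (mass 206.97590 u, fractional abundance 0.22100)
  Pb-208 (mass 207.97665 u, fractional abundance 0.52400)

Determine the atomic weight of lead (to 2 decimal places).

Weight each isotope mass by its fractional abundance: 0.01400 × 203.97304 + 0.24100 × 205.97447 + 0.22100 × 206.97590 + 0.52400 × 207.97665
= 2.855623 + 49.639847 + 45.741674 + 108.979765 = 207.216909 u

207.22 u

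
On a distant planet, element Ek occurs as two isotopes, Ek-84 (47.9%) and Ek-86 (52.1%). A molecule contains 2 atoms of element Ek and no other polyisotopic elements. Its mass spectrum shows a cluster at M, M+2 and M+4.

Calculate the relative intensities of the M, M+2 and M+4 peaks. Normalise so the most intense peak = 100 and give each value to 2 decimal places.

45.97 : 100.00 : 54.38

Each Ek atom is independently Ek-84 (p = 0.479) or Ek-86 (q = 0.521); the cluster is the binomial expansion (p + q)^2.
P(M) = 0.479^2 = 0.229441
P(M+2) = 2 × 0.479^1 × 0.521^1 = 0.499118
P(M+4) = 0.521^2 = 0.271441
The M+2 peak is largest (0.499118); scaling to 100 gives 45.97 : 100.00 : 54.38.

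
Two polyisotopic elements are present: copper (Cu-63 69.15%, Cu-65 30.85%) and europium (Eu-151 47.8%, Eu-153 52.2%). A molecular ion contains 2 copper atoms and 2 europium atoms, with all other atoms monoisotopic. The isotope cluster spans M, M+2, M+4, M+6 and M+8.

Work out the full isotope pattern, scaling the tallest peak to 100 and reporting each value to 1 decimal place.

Copper pattern (n=2): 0.47817225 : 0.4266555 : 0.09517225
Europium pattern (n=2): 0.228484 : 0.499032 : 0.272484
Convolve the two distributions (both contribute in 2-u steps):
  M: 0.47817225×0.228484 = 0.109255
  M+2: 0.47817225×0.499032 + 0.4266555×0.228484 = 0.336107
  M+4: 0.47817225×0.272484 + 0.4266555×0.499032 + 0.09517225×0.228484 = 0.364954
  M+6: 0.4266555×0.272484 + 0.09517225×0.499032 = 0.163751
  M+8: 0.09517225×0.272484 = 0.025933
Scale to base peak (0.364954) = 100: 29.9 : 92.1 : 100.0 : 44.9 : 7.1

29.9 : 92.1 : 100.0 : 44.9 : 7.1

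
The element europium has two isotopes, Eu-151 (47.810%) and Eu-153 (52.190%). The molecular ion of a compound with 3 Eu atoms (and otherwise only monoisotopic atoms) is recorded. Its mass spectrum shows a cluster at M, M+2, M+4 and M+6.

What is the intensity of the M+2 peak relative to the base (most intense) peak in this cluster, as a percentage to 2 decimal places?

91.61%

Term probabilities: M 0.1093, M+2 0.3579, M+4 0.3907, M+6 0.1422. Base peak = M+4.
P(M+4) = C(3,2) × 0.47810^1 × 0.52190^2 = 3 × 0.4781 × 0.27237961 = 0.390674 (base)
P(M+2) = C(3,1) × 0.47810^2 × 0.52190^1 = 3 × 0.22857961 × 0.5219 = 0.357887
Relative intensity = 0.357887 / 0.390674 × 100 = 91.61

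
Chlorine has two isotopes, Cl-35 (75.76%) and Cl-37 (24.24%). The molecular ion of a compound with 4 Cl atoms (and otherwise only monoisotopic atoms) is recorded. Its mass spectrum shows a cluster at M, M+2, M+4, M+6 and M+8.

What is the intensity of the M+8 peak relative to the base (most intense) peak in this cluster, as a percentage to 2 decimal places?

(0.7576 + 0.2424)^4 gives M 0.3294, M+2 0.4216, M+4 0.2023, M+6 0.0432, M+8 0.0035; the largest is M+2.
P(M+2) = C(4,1) × 0.7576^3 × 0.2424^1 = 4 × 0.4348304 × 0.2424 = 0.421612 (base)
P(M+8) = C(4,4) × 0.7576^0 × 0.2424^4 = 1 × 1.0000 × 0.00345247 = 0.003452
Relative intensity = 0.003452 / 0.421612 × 100 = 0.82

0.82%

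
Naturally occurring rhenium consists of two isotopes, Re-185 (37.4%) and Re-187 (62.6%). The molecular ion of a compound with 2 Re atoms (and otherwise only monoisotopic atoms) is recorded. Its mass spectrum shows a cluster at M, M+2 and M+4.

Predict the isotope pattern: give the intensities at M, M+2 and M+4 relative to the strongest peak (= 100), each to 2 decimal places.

Expanding (0.374 + 0.626)^2:
P(M) = 0.374^2 = 0.139876
P(M+2) = 2 × 0.374^1 × 0.626^1 = 0.468248
P(M+4) = 0.626^2 = 0.391876
The M+2 peak is largest (0.468248); scaling to 100 gives 29.87 : 100.00 : 83.69.

29.87 : 100.00 : 83.69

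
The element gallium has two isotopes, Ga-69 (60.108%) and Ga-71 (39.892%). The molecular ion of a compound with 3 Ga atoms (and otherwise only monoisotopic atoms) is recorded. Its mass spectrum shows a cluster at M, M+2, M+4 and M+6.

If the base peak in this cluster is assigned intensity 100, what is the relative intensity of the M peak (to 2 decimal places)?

Binomial terms of (0.60108 + 0.39892)^3: M 0.2172, M+2 0.4324, M+4 0.2870, M+6 0.0635 → M+2 is the base peak.
P(M+2) = C(3,1) × 0.60108^2 × 0.39892^1 = 3 × 0.36129717 × 0.39892 = 0.432386 (base)
P(M) = C(3,0) × 0.60108^3 × 0.39892^0 = 1 × 0.2171685 × 1.0000 = 0.217169
Relative intensity = 0.217169 / 0.432386 × 100 = 50.23

50.23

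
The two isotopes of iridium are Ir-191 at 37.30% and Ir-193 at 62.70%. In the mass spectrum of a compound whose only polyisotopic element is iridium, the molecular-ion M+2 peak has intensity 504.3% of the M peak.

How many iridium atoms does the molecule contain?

3

For n independent Ir atoms, I(M+2)/I(M) = n · (abundance Ir-193) / (abundance Ir-191) = n · 0.6270/0.3730.
n = 5.043 × 0.3730/0.6270 = 3.00 ≈ 3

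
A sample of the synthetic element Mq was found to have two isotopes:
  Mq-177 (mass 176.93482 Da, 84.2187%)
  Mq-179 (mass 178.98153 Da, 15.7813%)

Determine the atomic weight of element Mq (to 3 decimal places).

177.258 Da

Weight each isotope mass by its fractional abundance: 0.842187 × 176.93482 + 0.157813 × 178.98153
= 149.012205 + 28.245612 = 177.257817 Da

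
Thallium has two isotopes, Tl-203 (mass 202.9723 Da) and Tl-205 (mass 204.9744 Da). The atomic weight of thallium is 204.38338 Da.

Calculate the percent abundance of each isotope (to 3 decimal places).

Tl-203: 29.520%, Tl-205: 70.480%

With x = fraction of Tl-203 (so Tl-205 is 1 − x):
202.9723·x + 204.9744·(1 − x) = 204.38338
(202.9723 − 204.9744)·x = 204.38338 − 204.9744
x = -0.59102 / -2.0021 = 0.29520 → 29.520% Tl-203, 70.480% Tl-205.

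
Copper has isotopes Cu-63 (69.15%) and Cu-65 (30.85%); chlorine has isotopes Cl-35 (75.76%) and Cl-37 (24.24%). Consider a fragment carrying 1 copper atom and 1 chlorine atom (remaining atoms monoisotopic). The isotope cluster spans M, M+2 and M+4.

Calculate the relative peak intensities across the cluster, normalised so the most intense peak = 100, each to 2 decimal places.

100.00 : 76.61 : 14.27

Copper pattern (n=1): 0.6915 : 0.3085
Chlorine pattern (n=1): 0.7576 : 0.2424
Convolve the two distributions (both contribute in 2-u steps):
  M: 0.6915×0.7576 = 0.523880
  M+2: 0.6915×0.2424 + 0.3085×0.7576 = 0.401339
  M+4: 0.3085×0.2424 = 0.074780
Scale to base peak (0.523880) = 100: 100.00 : 76.61 : 14.27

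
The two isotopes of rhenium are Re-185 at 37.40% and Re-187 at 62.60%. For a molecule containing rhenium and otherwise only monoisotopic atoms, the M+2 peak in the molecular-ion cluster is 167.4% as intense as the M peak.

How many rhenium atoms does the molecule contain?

1

With n Re atoms, P(M+2)/P(M) = C(n,1)·p^(n−1)q / p^n = n·q/p = n · 0.6260/0.3740.
n = 1.674 × 0.3740/0.6260 = 1.00 ≈ 1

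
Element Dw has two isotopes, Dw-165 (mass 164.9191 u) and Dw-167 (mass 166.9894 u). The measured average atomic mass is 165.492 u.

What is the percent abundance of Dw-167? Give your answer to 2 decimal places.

27.67%

With x = fraction of Dw-165 (so Dw-167 is 1 − x):
164.9191·x + 166.9894·(1 − x) = 165.492
(164.9191 − 166.9894)·x = 165.492 − 166.9894
x = -1.4974 / -2.0703 = 0.72328 → 72.33% Dw-165, 27.67% Dw-167.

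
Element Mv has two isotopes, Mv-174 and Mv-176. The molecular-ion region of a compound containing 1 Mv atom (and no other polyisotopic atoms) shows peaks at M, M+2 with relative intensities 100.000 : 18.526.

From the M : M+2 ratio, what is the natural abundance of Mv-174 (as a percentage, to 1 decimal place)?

Write p for the Mv-174 fraction. I(M+2)/I(M) = [C(1,1)·p^0·(1−p)] / p^1 = 1·(1−p)/p = 18.526/100.000 = 0.1853
(1−p)/p = 0.1853/1 = 0.1853  ⇒  p = 1/(1 + 0.1853) = 0.8437
Mv-174: 84.4%, Mv-176: 15.6%.

84.4%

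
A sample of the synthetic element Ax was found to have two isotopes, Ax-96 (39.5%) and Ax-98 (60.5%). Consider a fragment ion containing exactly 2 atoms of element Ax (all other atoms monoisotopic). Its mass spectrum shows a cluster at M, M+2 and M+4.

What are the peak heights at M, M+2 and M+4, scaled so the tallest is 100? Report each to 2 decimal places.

32.64 : 100.00 : 76.58

The 2 Ax atoms are independent, so intensities follow the terms of (0.395 + 0.605)^2.
P(M) = 0.395^2 = 0.156025
P(M+2) = 2 × 0.395^1 × 0.605^1 = 0.477950
P(M+4) = 0.605^2 = 0.366025
The M+2 peak is largest (0.477950); scaling to 100 gives 32.64 : 100.00 : 76.58.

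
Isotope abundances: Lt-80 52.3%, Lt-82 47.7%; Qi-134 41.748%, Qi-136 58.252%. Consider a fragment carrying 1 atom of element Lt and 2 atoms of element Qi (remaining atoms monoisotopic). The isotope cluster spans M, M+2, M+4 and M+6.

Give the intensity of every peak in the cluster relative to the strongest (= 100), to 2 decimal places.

22.26 : 82.43 : 100.00 : 39.53

Element Lt pattern (n=1): 0.5230 : 0.4770
Element Qi pattern (n=2): 0.17428955 : 0.4863809 : 0.33932955
Convolve the two distributions (both contribute in 2-u steps):
  M: 0.5230×0.17428955 = 0.091153
  M+2: 0.5230×0.4863809 + 0.4770×0.17428955 = 0.337513
  M+4: 0.5230×0.33932955 + 0.4770×0.4863809 = 0.409473
  M+6: 0.4770×0.33932955 = 0.161860
Scale to base peak (0.409473) = 100: 22.26 : 82.43 : 100.00 : 39.53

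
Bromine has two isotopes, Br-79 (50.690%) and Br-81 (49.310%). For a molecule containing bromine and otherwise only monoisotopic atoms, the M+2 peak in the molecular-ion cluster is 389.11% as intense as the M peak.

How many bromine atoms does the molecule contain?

4

The M+2/M ratio from n Br atoms is n · q/p = n · 0.49310/0.50690.
n = 3.8911 × 0.50690/0.49310 = 4.00 ≈ 4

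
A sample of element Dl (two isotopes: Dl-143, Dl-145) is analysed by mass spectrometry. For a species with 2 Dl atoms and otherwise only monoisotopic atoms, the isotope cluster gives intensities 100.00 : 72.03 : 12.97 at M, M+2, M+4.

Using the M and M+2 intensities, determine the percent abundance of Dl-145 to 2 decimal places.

26.48%

If p is the fraction of Dl that is Dl-143, then I(M+2)/I(M) = [C(2,1)·p^1·(1−p)] / p^2 = 2·(1−p)/p = 72.03/100.00 = 0.7203
(1−p)/p = 0.7203/2 = 0.3602  ⇒  p = 1/(1 + 0.3602) = 0.7352
Dl-143: 73.52%, Dl-145: 26.48%.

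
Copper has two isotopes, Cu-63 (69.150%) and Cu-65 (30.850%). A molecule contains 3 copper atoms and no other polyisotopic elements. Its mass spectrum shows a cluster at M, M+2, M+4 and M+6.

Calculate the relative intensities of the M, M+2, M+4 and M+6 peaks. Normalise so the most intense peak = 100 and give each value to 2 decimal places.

74.72 : 100.00 : 44.61 : 6.63

Each Cu atom is independently Cu-63 (p = 0.69150) or Cu-65 (q = 0.30850); the cluster is the binomial expansion (p + q)^3.
P(M) = 0.69150^3 = 0.330656
P(M+2) = 3 × 0.69150^2 × 0.30850^1 = 0.442548
P(M+4) = 3 × 0.69150^1 × 0.30850^2 = 0.197435
P(M+6) = 0.30850^3 = 0.029361
The M+2 peak is largest (0.442548); scaling to 100 gives 74.72 : 100.00 : 44.61 : 6.63.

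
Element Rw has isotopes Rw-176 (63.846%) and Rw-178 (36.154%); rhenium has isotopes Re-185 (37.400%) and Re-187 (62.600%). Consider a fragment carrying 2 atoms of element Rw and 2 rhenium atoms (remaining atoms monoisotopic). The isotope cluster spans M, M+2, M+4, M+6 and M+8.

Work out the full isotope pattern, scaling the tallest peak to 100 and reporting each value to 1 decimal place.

Element Rw pattern (n=2): 0.40763117 : 0.46165766 : 0.13071117
Rhenium pattern (n=2): 0.139876 : 0.468248 : 0.391876
Convolve the two distributions (both contribute in 2-u steps):
  M: 0.40763117×0.139876 = 0.057018
  M+2: 0.40763117×0.468248 + 0.46165766×0.139876 = 0.255447
  M+4: 0.40763117×0.391876 + 0.46165766×0.468248 + 0.13071117×0.139876 = 0.394195
  M+6: 0.46165766×0.391876 + 0.13071117×0.468248 = 0.242118
  M+8: 0.13071117×0.391876 = 0.051223
Scale to base peak (0.394195) = 100: 14.5 : 64.8 : 100.0 : 61.4 : 13.0

14.5 : 64.8 : 100.0 : 61.4 : 13.0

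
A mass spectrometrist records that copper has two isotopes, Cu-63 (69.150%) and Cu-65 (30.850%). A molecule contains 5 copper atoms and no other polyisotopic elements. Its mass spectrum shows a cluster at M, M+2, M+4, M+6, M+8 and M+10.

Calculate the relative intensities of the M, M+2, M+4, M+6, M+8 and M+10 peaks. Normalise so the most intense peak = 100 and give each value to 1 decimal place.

44.8 : 100.0 : 89.2 : 39.8 : 8.9 : 0.8

Each Cu atom is independently Cu-63 (p = 0.69150) or Cu-65 (q = 0.30850); the cluster is the binomial expansion (p + q)^5.
P(M) = 0.69150^5 = 0.158111
P(M+2) = 5 × 0.69150^4 × 0.30850^1 = 0.352691
P(M+4) = 10 × 0.69150^3 × 0.30850^2 = 0.314693
P(M+6) = 10 × 0.69150^2 × 0.30850^3 = 0.140394
P(M+8) = 5 × 0.69150^1 × 0.30850^4 = 0.031317
P(M+10) = 0.30850^5 = 0.002794
The M+2 peak is largest (0.352691); scaling to 100 gives 44.8 : 100.0 : 89.2 : 39.8 : 8.9 : 0.8.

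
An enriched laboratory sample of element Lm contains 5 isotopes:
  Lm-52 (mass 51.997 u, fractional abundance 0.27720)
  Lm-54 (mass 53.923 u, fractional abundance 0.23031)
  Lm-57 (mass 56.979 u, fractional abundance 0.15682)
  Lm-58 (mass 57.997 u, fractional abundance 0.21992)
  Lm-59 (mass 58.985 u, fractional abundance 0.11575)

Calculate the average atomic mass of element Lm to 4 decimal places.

Average mass = Σ (abundance × isotope mass) = 0.27720 × 51.997 + 0.23031 × 53.923 + 0.15682 × 56.979 + 0.21992 × 57.997 + 0.11575 × 58.985
= 14.41357 + 12.41901 + 8.93545 + 12.75470 + 6.82751 = 55.35024 u

55.3502 u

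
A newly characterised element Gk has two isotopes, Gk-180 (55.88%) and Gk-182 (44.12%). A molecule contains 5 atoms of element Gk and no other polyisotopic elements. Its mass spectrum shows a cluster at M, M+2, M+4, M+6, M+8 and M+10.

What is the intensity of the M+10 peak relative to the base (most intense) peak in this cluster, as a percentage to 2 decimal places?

4.92%

Term probabilities: M 0.0545, M+2 0.2151, M+4 0.3397, M+6 0.2682, M+8 0.1059, M+10 0.0167. Base peak = M+4.
P(M+4) = C(5,2) × 0.5588^3 × 0.4412^2 = 10 × 0.17448946 × 0.19465744 = 0.339657 (base)
P(M+10) = C(5,5) × 0.5588^0 × 0.4412^5 = 1 × 1.0000 × 0.01671774 = 0.016718
Relative intensity = 0.016718 / 0.339657 × 100 = 4.92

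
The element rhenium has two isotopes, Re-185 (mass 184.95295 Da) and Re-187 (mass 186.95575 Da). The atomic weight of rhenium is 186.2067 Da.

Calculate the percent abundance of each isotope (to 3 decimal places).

Re-185: 37.400%, Re-187: 62.600%

Writing the weighted mean with unknown fraction x of Re-185:
184.95295·x + 186.95575·(1 − x) = 186.2067
(184.95295 − 186.95575)·x = 186.2067 − 186.95575
x = -0.74905 / -2.00280 = 0.37400 → 37.400% Re-185, 62.600% Re-187.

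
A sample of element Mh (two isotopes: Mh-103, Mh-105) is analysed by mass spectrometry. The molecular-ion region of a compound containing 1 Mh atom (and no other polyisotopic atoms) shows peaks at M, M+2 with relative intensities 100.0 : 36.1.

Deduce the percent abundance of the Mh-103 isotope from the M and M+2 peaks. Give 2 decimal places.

73.48%

Let p = fractional abundance of Mh-103. I(M+2)/I(M) = [C(1,1)·p^0·(1−p)] / p^1 = 1·(1−p)/p = 36.1/100.0 = 0.3610
(1−p)/p = 0.3610/1 = 0.3610  ⇒  p = 1/(1 + 0.3610) = 0.7348
Mh-103: 73.48%, Mh-105: 26.52%.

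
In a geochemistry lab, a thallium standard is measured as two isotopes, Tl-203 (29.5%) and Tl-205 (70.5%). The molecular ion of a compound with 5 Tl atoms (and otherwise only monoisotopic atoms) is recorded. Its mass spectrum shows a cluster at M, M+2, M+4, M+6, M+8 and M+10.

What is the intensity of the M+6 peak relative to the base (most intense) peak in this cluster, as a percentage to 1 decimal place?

83.7%

(0.295 + 0.705)^5 gives M 0.0022, M+2 0.0267, M+4 0.1276, M+6 0.3049, M+8 0.3644, M+10 0.1742; the largest is M+8.
P(M+8) = C(5,4) × 0.295^1 × 0.705^4 = 5 × 0.2950 × 0.24703385 = 0.364375 (base)
P(M+6) = C(5,3) × 0.295^2 × 0.705^3 = 10 × 0.087025 × 0.35040263 = 0.304938
Relative intensity = 0.304938 / 0.364375 × 100 = 83.7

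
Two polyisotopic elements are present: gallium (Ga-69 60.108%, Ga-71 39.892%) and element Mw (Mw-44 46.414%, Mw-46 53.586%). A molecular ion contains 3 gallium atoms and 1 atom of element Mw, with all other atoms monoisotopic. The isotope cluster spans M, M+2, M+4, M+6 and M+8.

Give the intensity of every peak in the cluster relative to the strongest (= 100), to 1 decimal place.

27.6 : 86.9 : 100.0 : 50.2 : 9.3

Gallium pattern (n=3): 0.2171685 : 0.432386 : 0.2869625 : 0.063483
Element Mw pattern (n=1): 0.46414 : 0.53586
Convolve the two distributions (both contribute in 2-u steps):
  M: 0.2171685×0.46414 = 0.100797
  M+2: 0.2171685×0.53586 + 0.432386×0.46414 = 0.317060
  M+4: 0.432386×0.53586 + 0.2869625×0.46414 = 0.364889
  M+6: 0.2869625×0.53586 + 0.063483×0.46414 = 0.183237
  M+8: 0.063483×0.53586 = 0.034018
Scale to base peak (0.364889) = 100: 27.6 : 86.9 : 100.0 : 50.2 : 9.3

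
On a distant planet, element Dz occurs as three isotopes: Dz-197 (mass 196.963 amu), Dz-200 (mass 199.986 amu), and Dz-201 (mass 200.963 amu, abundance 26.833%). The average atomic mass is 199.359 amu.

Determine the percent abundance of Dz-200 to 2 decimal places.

43.75%

Let x and y be the fractions of Dz-197 and Dz-200. Then x + y = 1 − 0.26833 = 0.73167 and 196.963x + 199.986y = 199.359 − 0.26833×200.963 = 145.43459821.
Substituting: 196.963x + 199.986(0.73167 − x) = 145.43459821
(196.963 − 199.986)x = -0.88915841  ⇒  x = 0.29413, y = 0.43754
Dz-197: 29.41%, Dz-200: 43.75%.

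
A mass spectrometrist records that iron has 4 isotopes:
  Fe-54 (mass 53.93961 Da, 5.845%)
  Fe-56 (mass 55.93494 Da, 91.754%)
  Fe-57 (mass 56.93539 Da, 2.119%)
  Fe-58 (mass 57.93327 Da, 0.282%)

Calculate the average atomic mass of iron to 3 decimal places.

Weight each isotope mass by its fractional abundance: 0.05845 × 53.93961 + 0.91754 × 55.93494 + 0.02119 × 56.93539 + 0.00282 × 57.93327
= 3.152770 + 51.322545 + 1.206461 + 0.163372 = 55.845148 Da

55.845 Da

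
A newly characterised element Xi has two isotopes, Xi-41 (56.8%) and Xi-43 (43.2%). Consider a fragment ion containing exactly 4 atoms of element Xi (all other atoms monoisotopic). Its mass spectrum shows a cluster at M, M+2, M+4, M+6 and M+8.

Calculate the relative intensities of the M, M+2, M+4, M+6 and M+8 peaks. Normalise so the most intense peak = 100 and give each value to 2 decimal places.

Each Xi atom is independently Xi-41 (p = 0.568) or Xi-43 (q = 0.432); the cluster is the binomial expansion (p + q)^4.
P(M) = 0.568^4 = 0.104086
P(M+2) = 4 × 0.568^3 × 0.432^1 = 0.316657
P(M+4) = 6 × 0.568^2 × 0.432^2 = 0.361256
P(M+6) = 4 × 0.568^1 × 0.432^3 = 0.183172
P(M+8) = 0.432^4 = 0.034829
The M+4 peak is largest (0.361256); scaling to 100 gives 28.81 : 87.65 : 100.00 : 50.70 : 9.64.

28.81 : 87.65 : 100.00 : 50.70 : 9.64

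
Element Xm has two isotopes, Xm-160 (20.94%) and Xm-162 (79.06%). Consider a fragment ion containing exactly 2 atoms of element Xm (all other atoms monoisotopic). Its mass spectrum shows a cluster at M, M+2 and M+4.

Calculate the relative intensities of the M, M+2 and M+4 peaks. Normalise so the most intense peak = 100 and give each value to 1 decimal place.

Each Xm atom is independently Xm-160 (p = 0.2094) or Xm-162 (q = 0.7906); the cluster is the binomial expansion (p + q)^2.
P(M) = 0.2094^2 = 0.043848
P(M+2) = 2 × 0.2094^1 × 0.7906^1 = 0.331103
P(M+4) = 0.7906^2 = 0.625048
The M+4 peak is largest (0.625048); scaling to 100 gives 7.0 : 53.0 : 100.0.

7.0 : 53.0 : 100.0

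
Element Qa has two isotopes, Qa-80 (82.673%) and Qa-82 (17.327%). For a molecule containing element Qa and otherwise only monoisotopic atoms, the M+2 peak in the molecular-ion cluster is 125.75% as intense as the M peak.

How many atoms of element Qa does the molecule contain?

6

For n independent Qa atoms, I(M+2)/I(M) = n · (abundance Qa-82) / (abundance Qa-80) = n · 0.17327/0.82673.
n = 1.2575 × 0.82673/0.17327 = 6.00 ≈ 6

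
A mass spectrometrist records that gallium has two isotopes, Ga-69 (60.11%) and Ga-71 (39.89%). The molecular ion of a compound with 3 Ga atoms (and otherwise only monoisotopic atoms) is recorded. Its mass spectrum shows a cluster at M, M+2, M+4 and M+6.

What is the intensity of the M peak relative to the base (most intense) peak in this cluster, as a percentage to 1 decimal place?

Term probabilities: M 0.2172, M+2 0.4324, M+4 0.2869, M+6 0.0635. Base peak = M+2.
P(M+2) = C(3,1) × 0.6011^2 × 0.3989^1 = 3 × 0.36132121 × 0.3989 = 0.432393 (base)
P(M) = C(3,0) × 0.6011^3 × 0.3989^0 = 1 × 0.21719018 × 1.0000 = 0.217190
Relative intensity = 0.217190 / 0.432393 × 100 = 50.2

50.2%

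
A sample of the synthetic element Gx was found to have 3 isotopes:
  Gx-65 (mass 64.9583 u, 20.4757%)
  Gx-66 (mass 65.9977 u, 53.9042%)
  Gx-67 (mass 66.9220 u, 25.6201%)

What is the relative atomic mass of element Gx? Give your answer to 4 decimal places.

66.0217 u

Weight each isotope mass by its fractional abundance: 0.204757 × 64.9583 + 0.539042 × 65.9977 + 0.256201 × 66.9220
= 13.30067 + 35.57553 + 17.14548 = 66.02168 u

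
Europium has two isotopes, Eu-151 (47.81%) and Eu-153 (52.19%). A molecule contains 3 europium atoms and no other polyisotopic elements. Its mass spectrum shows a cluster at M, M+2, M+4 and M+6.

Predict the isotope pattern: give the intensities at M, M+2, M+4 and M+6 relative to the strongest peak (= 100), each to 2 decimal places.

Expanding (0.4781 + 0.5219)^3:
P(M) = 0.4781^3 = 0.109284
P(M+2) = 3 × 0.4781^2 × 0.5219^1 = 0.357887
P(M+4) = 3 × 0.4781^1 × 0.5219^2 = 0.390674
P(M+6) = 0.5219^3 = 0.142155
The M+4 peak is largest (0.390674); scaling to 100 gives 27.97 : 91.61 : 100.00 : 36.39.

27.97 : 91.61 : 100.00 : 36.39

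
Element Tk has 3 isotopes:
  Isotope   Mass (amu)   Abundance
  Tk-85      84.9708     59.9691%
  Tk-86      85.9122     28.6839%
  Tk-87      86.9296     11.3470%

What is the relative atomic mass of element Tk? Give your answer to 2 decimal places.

Average mass = Σ (abundance × isotope mass) = 0.599691 × 84.9708 + 0.286839 × 85.9122 + 0.113470 × 86.9296
= 50.95622 + 24.64297 + 9.86390 = 85.46309 amu

85.46 amu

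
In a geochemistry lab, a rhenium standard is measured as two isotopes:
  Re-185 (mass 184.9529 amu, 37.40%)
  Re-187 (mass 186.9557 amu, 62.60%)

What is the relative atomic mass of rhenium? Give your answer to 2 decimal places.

The abundance-weighted mean is 0.3740 × 184.9529 + 0.6260 × 186.9557
= 69.17238 + 117.03427 = 186.20665 amu

186.21 amu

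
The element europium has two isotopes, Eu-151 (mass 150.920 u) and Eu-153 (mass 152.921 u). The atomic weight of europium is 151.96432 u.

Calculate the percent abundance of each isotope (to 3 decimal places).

With x = fraction of Eu-151 (so Eu-153 is 1 − x):
150.920·x + 152.921·(1 − x) = 151.96432
(150.920 − 152.921)·x = 151.96432 − 152.921
x = -0.95668 / -2.001 = 0.47810 → 47.810% Eu-151, 52.190% Eu-153.

Eu-151: 47.810%, Eu-153: 52.190%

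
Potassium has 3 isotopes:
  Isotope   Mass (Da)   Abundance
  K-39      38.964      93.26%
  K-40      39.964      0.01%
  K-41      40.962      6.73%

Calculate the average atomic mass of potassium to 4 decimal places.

39.0986 Da

Average mass = Σ (abundance × isotope mass) = 0.9326 × 38.964 + 0.0001 × 39.964 + 0.0673 × 40.962
= 36.33783 + 0.00400 + 2.75674 = 39.09857 Da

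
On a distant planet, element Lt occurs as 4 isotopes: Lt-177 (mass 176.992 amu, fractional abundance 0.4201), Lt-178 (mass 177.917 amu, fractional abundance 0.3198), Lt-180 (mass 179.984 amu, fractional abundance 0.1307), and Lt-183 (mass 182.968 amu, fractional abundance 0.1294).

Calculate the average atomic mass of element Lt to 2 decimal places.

178.45 amu

Ar = Σ fᵢ·mᵢ = 0.4201 × 176.992 + 0.3198 × 177.917 + 0.1307 × 179.984 + 0.1294 × 182.968
= 74.3543 + 56.8979 + 23.5239 + 23.6761 = 178.4522 amu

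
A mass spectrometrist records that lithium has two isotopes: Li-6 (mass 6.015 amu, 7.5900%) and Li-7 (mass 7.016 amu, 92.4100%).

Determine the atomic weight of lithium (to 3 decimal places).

Ar = Σ fᵢ·mᵢ = 0.075900 × 6.015 + 0.924100 × 7.016
= 0.4565 + 6.4835 = 6.9400 amu

6.940 amu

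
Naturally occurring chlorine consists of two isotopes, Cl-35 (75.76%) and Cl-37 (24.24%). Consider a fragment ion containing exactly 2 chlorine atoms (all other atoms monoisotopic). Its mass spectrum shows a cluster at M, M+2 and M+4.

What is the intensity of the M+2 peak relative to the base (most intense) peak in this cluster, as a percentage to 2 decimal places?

63.99%

Binomial terms of (0.7576 + 0.2424)^2: M 0.5740, M+2 0.3673, M+4 0.0588 → M is the base peak.
P(M) = C(2,0) × 0.7576^2 × 0.2424^0 = 1 × 0.57395776 × 1.0000 = 0.573958 (base)
P(M+2) = C(2,1) × 0.7576^1 × 0.2424^1 = 2 × 0.7576 × 0.2424 = 0.367284
Relative intensity = 0.367284 / 0.573958 × 100 = 63.99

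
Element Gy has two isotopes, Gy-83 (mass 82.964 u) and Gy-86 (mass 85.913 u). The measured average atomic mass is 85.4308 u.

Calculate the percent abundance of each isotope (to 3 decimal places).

Writing the weighted mean with unknown fraction x of Gy-83:
82.964·x + 85.913·(1 − x) = 85.4308
(82.964 − 85.913)·x = 85.4308 − 85.913
x = -0.4822 / -2.949 = 0.16351 → 16.351% Gy-83, 83.649% Gy-86.

Gy-83: 16.351%, Gy-86: 83.649%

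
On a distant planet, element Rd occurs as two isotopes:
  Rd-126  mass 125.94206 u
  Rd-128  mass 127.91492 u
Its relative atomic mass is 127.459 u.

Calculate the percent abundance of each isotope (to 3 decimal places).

Rd-126: 23.110%, Rd-128: 76.890%

Let x be the fractional abundance of Rd-126; then Rd-128 has abundance 1 − x.
125.94206·x + 127.91492·(1 − x) = 127.459
(125.94206 − 127.91492)·x = 127.459 − 127.91492
x = -0.45592 / -1.97286 = 0.23110 → 23.110% Rd-126, 76.890% Rd-128.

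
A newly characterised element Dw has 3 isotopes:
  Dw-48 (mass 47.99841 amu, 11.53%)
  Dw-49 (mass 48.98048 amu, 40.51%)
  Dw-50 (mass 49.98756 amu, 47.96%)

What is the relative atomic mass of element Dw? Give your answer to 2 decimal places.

49.35 amu

The abundance-weighted mean is 0.1153 × 47.99841 + 0.4051 × 48.98048 + 0.4796 × 49.98756
= 5.534217 + 19.841992 + 23.974034 = 49.350243 amu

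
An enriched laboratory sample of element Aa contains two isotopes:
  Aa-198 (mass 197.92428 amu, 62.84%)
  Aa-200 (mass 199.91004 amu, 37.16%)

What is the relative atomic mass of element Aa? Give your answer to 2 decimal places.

198.66 amu

Average mass = Σ (abundance × isotope mass) = 0.6284 × 197.92428 + 0.3716 × 199.91004
= 124.375618 + 74.286571 = 198.662189 amu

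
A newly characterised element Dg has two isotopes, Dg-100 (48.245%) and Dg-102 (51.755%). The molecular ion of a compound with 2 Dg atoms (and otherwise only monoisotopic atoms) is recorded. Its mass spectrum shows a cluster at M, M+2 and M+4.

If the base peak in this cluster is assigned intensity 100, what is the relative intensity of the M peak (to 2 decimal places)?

Term probabilities: M 0.2328, M+2 0.4994, M+4 0.2679. Base peak = M+2.
P(M+2) = C(2,1) × 0.48245^1 × 0.51755^1 = 2 × 0.48245 × 0.51755 = 0.499384 (base)
P(M) = C(2,0) × 0.48245^2 × 0.51755^0 = 1 × 0.232758 × 1.0000 = 0.232758
Relative intensity = 0.232758 / 0.499384 × 100 = 46.61

46.61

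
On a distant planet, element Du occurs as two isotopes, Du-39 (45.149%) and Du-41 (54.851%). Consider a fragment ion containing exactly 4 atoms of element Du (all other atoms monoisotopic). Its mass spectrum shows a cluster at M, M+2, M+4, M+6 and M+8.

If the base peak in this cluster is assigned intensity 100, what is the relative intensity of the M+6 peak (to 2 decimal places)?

Binomial terms of (0.45149 + 0.54851)^4: M 0.0416, M+2 0.2019, M+4 0.3680, M+6 0.2980, M+8 0.0905 → M+4 is the base peak.
P(M+4) = C(4,2) × 0.45149^2 × 0.54851^2 = 6 × 0.20384322 × 0.30086322 = 0.367974 (base)
P(M+6) = C(4,3) × 0.45149^1 × 0.54851^3 = 4 × 0.45149 × 0.16502648 = 0.298031
Relative intensity = 0.298031 / 0.367974 × 100 = 80.99

80.99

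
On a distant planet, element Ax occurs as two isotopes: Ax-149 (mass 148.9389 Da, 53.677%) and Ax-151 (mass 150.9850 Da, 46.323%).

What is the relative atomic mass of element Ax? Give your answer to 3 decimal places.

Ar = Σ fᵢ·mᵢ = 0.53677 × 148.9389 + 0.46323 × 150.9850
= 79.94593 + 69.94078 = 149.88671 Da

149.887 Da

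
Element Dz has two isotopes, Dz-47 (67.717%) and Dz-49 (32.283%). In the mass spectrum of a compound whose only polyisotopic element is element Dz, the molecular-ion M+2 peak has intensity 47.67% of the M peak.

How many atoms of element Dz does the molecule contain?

1

For n independent Dz atoms, I(M+2)/I(M) = n · (abundance Dz-49) / (abundance Dz-47) = n · 0.32283/0.67717.
n = 0.4767 × 0.67717/0.32283 = 1.00 ≈ 1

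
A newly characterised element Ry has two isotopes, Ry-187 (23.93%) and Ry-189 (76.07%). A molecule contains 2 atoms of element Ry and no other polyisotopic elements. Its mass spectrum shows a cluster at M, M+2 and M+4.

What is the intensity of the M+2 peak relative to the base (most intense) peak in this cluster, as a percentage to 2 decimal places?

62.92%

(0.2393 + 0.7607)^2 gives M 0.0573, M+2 0.3641, M+4 0.5787; the largest is M+4.
P(M+4) = C(2,2) × 0.2393^0 × 0.7607^2 = 1 × 1.0000 × 0.57866449 = 0.578664 (base)
P(M+2) = C(2,1) × 0.2393^1 × 0.7607^1 = 2 × 0.2393 × 0.7607 = 0.364071
Relative intensity = 0.364071 / 0.578664 × 100 = 62.92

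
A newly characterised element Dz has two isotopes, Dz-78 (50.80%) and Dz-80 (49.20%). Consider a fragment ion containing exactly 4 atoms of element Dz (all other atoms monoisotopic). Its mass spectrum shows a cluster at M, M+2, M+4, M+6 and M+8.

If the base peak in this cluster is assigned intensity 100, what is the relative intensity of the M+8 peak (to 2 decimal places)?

(0.5080 + 0.4920)^4 gives M 0.0666, M+2 0.2580, M+4 0.3748, M+6 0.2420, M+8 0.0586; the largest is M+4.
P(M+4) = C(4,2) × 0.5080^2 × 0.4920^2 = 6 × 0.258064 × 0.242064 = 0.374808 (base)
P(M+8) = C(4,4) × 0.5080^0 × 0.4920^4 = 1 × 1.0000 × 0.05859498 = 0.058595
Relative intensity = 0.058595 / 0.374808 × 100 = 15.63

15.63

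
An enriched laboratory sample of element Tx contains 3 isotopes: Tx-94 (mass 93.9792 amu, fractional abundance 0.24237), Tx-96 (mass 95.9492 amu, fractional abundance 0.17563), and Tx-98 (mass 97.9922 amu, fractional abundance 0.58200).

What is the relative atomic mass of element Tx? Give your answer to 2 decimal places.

Weight each isotope mass by its fractional abundance: 0.24237 × 93.9792 + 0.17563 × 95.9492 + 0.58200 × 97.9922
= 22.77774 + 16.85156 + 57.03146 = 96.66076 amu

96.66 amu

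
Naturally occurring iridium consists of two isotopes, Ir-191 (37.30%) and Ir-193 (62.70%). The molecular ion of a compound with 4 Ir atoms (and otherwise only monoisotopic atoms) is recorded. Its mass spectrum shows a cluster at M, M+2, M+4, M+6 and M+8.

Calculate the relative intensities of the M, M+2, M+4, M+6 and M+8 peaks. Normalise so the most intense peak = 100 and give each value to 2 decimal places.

Each Ir atom is independently Ir-191 (p = 0.3730) or Ir-193 (q = 0.6270); the cluster is the binomial expansion (p + q)^4.
P(M) = 0.3730^4 = 0.019357
P(M+2) = 4 × 0.3730^3 × 0.6270^1 = 0.130153
P(M+4) = 6 × 0.3730^2 × 0.6270^2 = 0.328174
P(M+6) = 4 × 0.3730^1 × 0.6270^3 = 0.367766
P(M+8) = 0.6270^4 = 0.154550
The M+6 peak is largest (0.367766); scaling to 100 gives 5.26 : 35.39 : 89.23 : 100.00 : 42.02.

5.26 : 35.39 : 89.23 : 100.00 : 42.02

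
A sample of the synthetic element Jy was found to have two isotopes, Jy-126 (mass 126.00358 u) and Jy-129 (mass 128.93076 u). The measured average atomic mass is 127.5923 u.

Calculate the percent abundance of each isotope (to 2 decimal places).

Jy-126: 45.73%, Jy-129: 54.27%

Let x be the fractional abundance of Jy-126; then Jy-129 has abundance 1 − x.
126.00358·x + 128.93076·(1 − x) = 127.5923
(126.00358 − 128.93076)·x = 127.5923 − 128.93076
x = -1.33846 / -2.92718 = 0.45725 → 45.73% Jy-126, 54.27% Jy-129.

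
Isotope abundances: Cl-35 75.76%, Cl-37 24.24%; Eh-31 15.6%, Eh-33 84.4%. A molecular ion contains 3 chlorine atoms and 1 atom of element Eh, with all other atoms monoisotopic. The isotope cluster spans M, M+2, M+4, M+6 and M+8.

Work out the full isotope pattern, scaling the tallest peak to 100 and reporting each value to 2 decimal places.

15.70 : 100.00 : 86.34 : 26.60 : 2.78

Chlorine pattern (n=3): 0.4348304 : 0.41738208 : 0.13354464 : 0.01424288
Element Eh pattern (n=1): 0.1560 : 0.8440
Convolve the two distributions (both contribute in 2-u steps):
  M: 0.4348304×0.1560 = 0.067834
  M+2: 0.4348304×0.8440 + 0.41738208×0.1560 = 0.432108
  M+4: 0.41738208×0.8440 + 0.13354464×0.1560 = 0.373103
  M+6: 0.13354464×0.8440 + 0.01424288×0.1560 = 0.114934
  M+8: 0.01424288×0.8440 = 0.012021
Scale to base peak (0.432108) = 100: 15.70 : 100.00 : 86.34 : 26.60 : 2.78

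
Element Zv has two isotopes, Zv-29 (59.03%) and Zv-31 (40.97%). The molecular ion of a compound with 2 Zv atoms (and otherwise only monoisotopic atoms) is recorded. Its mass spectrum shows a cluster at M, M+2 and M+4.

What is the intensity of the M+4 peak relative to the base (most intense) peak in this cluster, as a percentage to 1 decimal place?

Term probabilities: M 0.3485, M+2 0.4837, M+4 0.1679. Base peak = M+2.
P(M+2) = C(2,1) × 0.5903^1 × 0.4097^1 = 2 × 0.5903 × 0.4097 = 0.483692 (base)
P(M+4) = C(2,2) × 0.5903^0 × 0.4097^2 = 1 × 1.0000 × 0.16785409 = 0.167854
Relative intensity = 0.167854 / 0.483692 × 100 = 34.7

34.7%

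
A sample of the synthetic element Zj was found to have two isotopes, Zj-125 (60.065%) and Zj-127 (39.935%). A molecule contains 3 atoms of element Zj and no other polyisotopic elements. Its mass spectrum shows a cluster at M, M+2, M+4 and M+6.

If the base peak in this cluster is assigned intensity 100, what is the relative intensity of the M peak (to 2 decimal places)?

Term probabilities: M 0.2167, M+2 0.4322, M+4 0.2874, M+6 0.0637. Base peak = M+2.
P(M+2) = C(3,1) × 0.60065^2 × 0.39935^1 = 3 × 0.36078042 × 0.39935 = 0.432233 (base)
P(M) = C(3,0) × 0.60065^3 × 0.39935^0 = 1 × 0.21670276 × 1.0000 = 0.216703
Relative intensity = 0.216703 / 0.432233 × 100 = 50.14

50.14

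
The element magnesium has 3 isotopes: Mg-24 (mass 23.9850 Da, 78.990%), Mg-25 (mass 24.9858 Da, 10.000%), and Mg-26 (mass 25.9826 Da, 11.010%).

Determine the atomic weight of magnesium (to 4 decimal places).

24.3050 Da

Ar = Σ fᵢ·mᵢ = 0.78990 × 23.9850 + 0.10000 × 24.9858 + 0.11010 × 25.9826
= 18.94575 + 2.49858 + 2.86068 = 24.30501 Da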